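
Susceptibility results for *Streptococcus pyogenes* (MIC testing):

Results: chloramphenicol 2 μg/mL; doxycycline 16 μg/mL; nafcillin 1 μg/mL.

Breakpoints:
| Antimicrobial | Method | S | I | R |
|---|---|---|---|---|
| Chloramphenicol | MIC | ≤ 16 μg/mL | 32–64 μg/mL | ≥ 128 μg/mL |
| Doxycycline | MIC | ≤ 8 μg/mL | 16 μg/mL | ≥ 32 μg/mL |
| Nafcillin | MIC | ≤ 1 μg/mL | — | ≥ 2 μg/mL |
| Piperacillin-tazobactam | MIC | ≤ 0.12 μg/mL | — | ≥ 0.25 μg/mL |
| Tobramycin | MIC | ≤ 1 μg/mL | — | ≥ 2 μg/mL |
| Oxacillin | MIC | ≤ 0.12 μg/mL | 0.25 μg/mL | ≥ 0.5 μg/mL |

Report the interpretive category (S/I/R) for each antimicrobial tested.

S, I, S

Chloramphenicol: 2 μg/mL is ≤ 16 μg/mL → S
Doxycycline 16 μg/mL: = 16 μg/mL → intermediate
Nafcillin: 1 μg/mL is ≤ 1 μg/mL ⇒ Susceptible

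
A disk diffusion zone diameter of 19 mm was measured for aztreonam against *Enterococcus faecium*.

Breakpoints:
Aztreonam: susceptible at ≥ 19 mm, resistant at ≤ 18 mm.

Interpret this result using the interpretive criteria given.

Aztreonam: 19 mm is ≥ 19 mm ⇒ Susceptible

Susceptible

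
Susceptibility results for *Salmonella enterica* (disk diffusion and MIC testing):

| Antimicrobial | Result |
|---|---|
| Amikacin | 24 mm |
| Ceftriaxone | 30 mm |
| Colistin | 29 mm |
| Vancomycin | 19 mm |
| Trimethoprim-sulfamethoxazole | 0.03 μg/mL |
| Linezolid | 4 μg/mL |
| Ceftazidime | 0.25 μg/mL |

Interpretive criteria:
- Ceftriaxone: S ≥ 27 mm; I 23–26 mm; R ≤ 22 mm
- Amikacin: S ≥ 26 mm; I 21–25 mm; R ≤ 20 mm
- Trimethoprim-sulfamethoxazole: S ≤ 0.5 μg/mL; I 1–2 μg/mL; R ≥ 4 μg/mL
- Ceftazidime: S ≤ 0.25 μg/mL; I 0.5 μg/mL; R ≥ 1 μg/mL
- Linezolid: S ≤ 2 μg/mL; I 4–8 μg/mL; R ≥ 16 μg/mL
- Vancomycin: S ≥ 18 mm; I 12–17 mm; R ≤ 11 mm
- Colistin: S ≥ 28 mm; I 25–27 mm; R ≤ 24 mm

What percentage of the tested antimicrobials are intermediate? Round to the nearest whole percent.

29%

Amikacin (24 mm) in 21–25 mm → I
Ceftriaxone 30 mm: ≥ 27 mm — susceptible
Colistin (29 mm) ≥ 28 mm — Susceptible
Vancomycin (19 mm) ≥ 18 mm ⇒ S
Trimethoprim-sulfamethoxazole 0.03 μg/mL: ≤ 0.5 μg/mL → S
Linezolid (4 μg/mL) in 4–8 μg/mL → I
Ceftazidime: 0.25 μg/mL is ≤ 0.25 μg/mL — S
Intermediate: 2/7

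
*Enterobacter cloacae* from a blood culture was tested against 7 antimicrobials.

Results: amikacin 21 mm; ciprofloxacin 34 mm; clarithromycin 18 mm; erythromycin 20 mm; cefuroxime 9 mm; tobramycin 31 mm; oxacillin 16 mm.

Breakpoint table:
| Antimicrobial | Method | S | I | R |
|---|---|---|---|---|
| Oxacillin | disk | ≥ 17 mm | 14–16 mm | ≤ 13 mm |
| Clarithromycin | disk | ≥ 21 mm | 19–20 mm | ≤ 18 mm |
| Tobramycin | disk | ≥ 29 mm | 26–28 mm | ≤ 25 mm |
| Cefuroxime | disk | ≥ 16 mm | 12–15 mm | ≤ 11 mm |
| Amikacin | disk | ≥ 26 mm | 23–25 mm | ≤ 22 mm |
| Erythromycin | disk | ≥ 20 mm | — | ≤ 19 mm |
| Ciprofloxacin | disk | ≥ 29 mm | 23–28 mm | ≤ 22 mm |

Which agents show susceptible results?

Amikacin (21 mm) ≤ 22 mm → R
Ciprofloxacin: 34 mm is ≥ 29 mm ⇒ S
Clarithromycin 18 mm: ≤ 18 mm ⇒ resistant
Erythromycin: 20 mm is ≥ 20 mm ⇒ Susceptible
Cefuroxime (9 mm) ≤ 11 mm — resistant
Tobramycin 31 mm: ≥ 29 mm ⇒ susceptible
Oxacillin 16 mm: in 14–16 mm ⇒ Intermediate

ciprofloxacin, erythromycin, tobramycin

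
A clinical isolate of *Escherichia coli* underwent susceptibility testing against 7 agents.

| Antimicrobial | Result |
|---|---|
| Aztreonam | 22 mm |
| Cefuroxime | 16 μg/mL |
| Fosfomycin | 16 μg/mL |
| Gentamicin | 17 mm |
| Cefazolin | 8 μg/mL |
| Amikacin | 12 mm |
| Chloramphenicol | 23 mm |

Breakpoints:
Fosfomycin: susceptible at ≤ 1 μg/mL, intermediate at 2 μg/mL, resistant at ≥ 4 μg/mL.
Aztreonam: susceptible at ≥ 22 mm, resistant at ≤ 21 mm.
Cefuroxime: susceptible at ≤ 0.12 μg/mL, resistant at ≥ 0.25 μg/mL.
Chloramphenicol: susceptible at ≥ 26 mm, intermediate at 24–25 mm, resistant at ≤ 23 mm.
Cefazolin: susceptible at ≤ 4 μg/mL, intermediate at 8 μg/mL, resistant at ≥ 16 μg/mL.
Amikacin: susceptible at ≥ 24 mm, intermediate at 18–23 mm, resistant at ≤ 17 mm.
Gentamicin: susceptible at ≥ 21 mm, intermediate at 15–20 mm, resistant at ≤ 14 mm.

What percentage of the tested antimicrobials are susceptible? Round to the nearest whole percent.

Aztreonam 22 mm: ≥ 22 mm → susceptible
Cefuroxime: 16 μg/mL is ≥ 0.25 μg/mL — resistant
Fosfomycin: 16 μg/mL is ≥ 4 μg/mL → Resistant
Gentamicin: 17 mm is in 15–20 mm → intermediate
Cefazolin: 8 μg/mL is = 8 μg/mL ⇒ I
Amikacin 12 mm: ≤ 17 mm ⇒ Resistant
Chloramphenicol: 23 mm is ≤ 23 mm → Resistant
Susceptible: 1/7

14%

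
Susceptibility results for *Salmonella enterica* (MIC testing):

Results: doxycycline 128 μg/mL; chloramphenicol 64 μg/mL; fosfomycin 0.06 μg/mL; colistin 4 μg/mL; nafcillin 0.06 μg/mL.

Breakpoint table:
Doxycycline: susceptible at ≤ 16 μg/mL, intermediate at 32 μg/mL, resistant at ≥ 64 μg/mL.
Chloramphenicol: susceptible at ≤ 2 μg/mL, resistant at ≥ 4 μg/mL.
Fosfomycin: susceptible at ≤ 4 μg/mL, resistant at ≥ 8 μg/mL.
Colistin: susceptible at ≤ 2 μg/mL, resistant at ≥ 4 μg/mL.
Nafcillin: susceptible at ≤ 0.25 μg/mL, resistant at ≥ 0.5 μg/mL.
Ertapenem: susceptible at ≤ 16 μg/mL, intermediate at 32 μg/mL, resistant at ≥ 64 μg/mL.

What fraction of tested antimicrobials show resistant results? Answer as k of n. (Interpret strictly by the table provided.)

Doxycycline 128 μg/mL: ≥ 64 μg/mL → resistant
Chloramphenicol (64 μg/mL) ≥ 4 μg/mL ⇒ Resistant
Fosfomycin (0.06 μg/mL) ≤ 4 μg/mL ⇒ S
Colistin (4 μg/mL) ≥ 4 μg/mL → R
Nafcillin 0.06 μg/mL: ≤ 0.25 μg/mL → susceptible
Resistant: 3/5

3 of 5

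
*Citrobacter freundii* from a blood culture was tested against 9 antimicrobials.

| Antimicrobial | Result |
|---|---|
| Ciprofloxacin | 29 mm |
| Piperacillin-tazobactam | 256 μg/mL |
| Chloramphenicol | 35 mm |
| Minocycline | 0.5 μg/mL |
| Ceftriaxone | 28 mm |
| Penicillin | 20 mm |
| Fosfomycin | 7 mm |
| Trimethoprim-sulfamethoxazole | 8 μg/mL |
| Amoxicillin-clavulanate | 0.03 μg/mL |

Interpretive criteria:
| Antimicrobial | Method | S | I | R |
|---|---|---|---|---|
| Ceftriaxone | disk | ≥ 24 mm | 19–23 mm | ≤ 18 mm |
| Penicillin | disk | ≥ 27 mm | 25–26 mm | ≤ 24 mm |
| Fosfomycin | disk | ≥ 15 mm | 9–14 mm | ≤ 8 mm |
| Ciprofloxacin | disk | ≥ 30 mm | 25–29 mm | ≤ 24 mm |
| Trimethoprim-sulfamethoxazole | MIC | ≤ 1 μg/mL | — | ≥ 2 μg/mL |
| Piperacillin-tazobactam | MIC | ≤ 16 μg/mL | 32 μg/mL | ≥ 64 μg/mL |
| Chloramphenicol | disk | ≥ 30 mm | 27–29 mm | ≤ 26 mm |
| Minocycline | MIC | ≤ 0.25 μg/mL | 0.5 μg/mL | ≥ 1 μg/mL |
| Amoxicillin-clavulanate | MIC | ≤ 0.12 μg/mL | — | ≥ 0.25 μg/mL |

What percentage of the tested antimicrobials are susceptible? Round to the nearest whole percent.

Ciprofloxacin 29 mm: in 25–29 mm ⇒ Intermediate
Piperacillin-tazobactam (256 μg/mL) ≥ 64 μg/mL → R
Chloramphenicol: 35 mm is ≥ 30 mm → S
Minocycline 0.5 μg/mL: = 0.5 μg/mL ⇒ Intermediate
Ceftriaxone 28 mm: ≥ 24 mm ⇒ susceptible
Penicillin: 20 mm is ≤ 24 mm — Resistant
Fosfomycin: 7 mm is ≤ 8 mm ⇒ R
Trimethoprim-sulfamethoxazole (8 μg/mL) ≥ 2 μg/mL — Resistant
Amoxicillin-clavulanate 0.03 μg/mL: ≤ 0.12 μg/mL — Susceptible
Susceptible: 3/9

33%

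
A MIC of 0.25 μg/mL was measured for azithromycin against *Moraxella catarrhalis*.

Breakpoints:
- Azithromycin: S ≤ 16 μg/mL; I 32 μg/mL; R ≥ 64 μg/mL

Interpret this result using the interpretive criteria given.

S

Azithromycin: 0.25 μg/mL is ≤ 16 μg/mL — susceptible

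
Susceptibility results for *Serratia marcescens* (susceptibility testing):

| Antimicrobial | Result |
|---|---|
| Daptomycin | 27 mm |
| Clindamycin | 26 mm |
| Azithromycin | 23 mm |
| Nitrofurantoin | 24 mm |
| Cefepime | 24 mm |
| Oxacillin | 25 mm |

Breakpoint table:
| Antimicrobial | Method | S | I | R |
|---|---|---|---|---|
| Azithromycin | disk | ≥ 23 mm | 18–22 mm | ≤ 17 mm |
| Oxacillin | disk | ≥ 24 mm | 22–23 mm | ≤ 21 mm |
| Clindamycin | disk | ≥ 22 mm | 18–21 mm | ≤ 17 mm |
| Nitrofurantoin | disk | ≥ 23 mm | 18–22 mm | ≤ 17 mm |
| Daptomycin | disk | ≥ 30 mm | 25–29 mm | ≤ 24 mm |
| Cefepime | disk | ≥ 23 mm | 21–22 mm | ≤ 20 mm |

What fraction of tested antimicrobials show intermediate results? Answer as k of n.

Daptomycin (27 mm) in 25–29 mm ⇒ Intermediate
Clindamycin 26 mm: ≥ 22 mm → S
Azithromycin: 23 mm is ≥ 23 mm — susceptible
Nitrofurantoin: 24 mm is ≥ 23 mm — Susceptible
Cefepime: 24 mm is ≥ 23 mm — S
Oxacillin: 25 mm is ≥ 24 mm ⇒ Susceptible
Intermediate: 1/6

1 of 6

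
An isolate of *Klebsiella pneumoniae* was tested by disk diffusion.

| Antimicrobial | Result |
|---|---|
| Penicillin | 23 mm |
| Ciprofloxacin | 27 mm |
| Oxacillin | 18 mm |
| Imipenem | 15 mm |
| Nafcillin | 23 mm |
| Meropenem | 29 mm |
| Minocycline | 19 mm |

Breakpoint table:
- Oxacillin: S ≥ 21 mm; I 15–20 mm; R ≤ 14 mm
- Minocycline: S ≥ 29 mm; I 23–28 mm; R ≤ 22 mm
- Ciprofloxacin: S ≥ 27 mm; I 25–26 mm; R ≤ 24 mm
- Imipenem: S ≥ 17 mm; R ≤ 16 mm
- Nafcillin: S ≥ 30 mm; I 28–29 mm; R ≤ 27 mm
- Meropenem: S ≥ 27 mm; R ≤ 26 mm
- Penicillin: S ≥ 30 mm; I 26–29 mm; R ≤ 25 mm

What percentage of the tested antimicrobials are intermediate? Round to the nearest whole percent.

14%

Penicillin (23 mm) ≤ 25 mm — Resistant
Ciprofloxacin 27 mm: ≥ 27 mm ⇒ S
Oxacillin (18 mm) in 15–20 mm — Intermediate
Imipenem 15 mm: ≤ 16 mm ⇒ R
Nafcillin (23 mm) ≤ 27 mm ⇒ resistant
Meropenem: 29 mm is ≥ 27 mm ⇒ susceptible
Minocycline: 19 mm is ≤ 22 mm ⇒ R
Intermediate: 1/7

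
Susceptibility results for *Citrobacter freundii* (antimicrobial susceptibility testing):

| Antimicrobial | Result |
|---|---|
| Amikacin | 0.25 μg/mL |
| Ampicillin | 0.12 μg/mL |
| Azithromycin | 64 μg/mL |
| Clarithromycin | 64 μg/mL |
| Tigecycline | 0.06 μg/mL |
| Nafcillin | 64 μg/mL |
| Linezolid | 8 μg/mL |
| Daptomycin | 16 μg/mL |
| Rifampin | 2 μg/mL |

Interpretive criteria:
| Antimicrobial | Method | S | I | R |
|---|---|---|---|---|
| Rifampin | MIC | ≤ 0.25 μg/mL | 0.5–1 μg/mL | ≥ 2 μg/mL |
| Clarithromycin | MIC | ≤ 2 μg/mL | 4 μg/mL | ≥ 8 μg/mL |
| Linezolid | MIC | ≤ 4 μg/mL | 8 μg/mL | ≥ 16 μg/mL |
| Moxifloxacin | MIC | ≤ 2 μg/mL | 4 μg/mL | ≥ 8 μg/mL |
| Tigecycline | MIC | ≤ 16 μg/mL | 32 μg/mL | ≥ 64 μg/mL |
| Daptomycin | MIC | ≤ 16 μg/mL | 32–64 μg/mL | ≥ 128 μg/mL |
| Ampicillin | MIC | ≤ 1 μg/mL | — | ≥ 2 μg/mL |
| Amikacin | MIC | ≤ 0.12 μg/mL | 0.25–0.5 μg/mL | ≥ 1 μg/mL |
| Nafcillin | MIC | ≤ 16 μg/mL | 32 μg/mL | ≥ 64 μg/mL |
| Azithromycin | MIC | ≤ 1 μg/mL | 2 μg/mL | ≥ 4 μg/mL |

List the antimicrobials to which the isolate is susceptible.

Amikacin (0.25 μg/mL) in 0.25–0.5 μg/mL — Intermediate
Ampicillin (0.12 μg/mL) ≤ 1 μg/mL → Susceptible
Azithromycin 64 μg/mL: ≥ 4 μg/mL — R
Clarithromycin (64 μg/mL) ≥ 8 μg/mL → R
Tigecycline (0.06 μg/mL) ≤ 16 μg/mL → susceptible
Nafcillin 64 μg/mL: ≥ 64 μg/mL — resistant
Linezolid (8 μg/mL) = 8 μg/mL → I
Daptomycin (16 μg/mL) ≤ 16 μg/mL → S
Rifampin: 2 μg/mL is ≥ 2 μg/mL → R

ampicillin, tigecycline, daptomycin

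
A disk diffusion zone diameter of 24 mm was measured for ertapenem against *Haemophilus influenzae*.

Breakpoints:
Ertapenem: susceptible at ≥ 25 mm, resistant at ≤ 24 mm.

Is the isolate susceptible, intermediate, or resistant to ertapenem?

R

Ertapenem: 24 mm is ≤ 24 mm → resistant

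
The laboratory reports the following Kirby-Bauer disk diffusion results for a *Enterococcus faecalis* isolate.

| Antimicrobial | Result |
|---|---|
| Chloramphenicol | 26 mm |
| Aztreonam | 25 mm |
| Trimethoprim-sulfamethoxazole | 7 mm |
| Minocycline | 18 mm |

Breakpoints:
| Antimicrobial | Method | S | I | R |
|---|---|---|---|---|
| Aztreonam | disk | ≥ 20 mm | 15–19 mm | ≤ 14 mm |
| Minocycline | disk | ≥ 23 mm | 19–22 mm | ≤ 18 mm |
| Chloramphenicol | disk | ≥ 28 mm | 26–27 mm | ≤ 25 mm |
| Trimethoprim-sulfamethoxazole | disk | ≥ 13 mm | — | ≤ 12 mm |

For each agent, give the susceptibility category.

Chloramphenicol (26 mm) in 26–27 mm → I
Aztreonam (25 mm) ≥ 20 mm ⇒ susceptible
Trimethoprim-sulfamethoxazole: 7 mm is ≤ 12 mm → resistant
Minocycline: 18 mm is ≤ 18 mm → R

I, S, R, R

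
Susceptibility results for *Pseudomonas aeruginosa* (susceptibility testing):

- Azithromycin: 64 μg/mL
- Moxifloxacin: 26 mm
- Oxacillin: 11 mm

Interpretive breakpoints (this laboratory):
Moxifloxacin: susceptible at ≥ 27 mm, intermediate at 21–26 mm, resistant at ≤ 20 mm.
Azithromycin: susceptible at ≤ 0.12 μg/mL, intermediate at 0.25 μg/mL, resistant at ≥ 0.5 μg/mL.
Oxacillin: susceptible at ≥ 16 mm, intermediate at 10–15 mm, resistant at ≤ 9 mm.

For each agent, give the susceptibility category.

R, I, I

Azithromycin (64 μg/mL) ≥ 0.5 μg/mL → R
Moxifloxacin (26 mm) in 21–26 mm — intermediate
Oxacillin 11 mm: in 10–15 mm ⇒ I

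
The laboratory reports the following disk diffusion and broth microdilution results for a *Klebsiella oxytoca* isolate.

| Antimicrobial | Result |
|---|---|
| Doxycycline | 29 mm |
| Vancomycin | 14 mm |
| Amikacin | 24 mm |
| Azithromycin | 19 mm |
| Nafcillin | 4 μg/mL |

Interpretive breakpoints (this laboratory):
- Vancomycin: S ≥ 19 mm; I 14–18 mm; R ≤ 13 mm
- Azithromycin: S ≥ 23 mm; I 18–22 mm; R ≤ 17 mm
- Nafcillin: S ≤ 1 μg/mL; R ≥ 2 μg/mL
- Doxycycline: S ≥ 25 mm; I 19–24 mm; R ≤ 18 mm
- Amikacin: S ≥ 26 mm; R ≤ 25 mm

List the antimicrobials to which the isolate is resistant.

Doxycycline: 29 mm is ≥ 25 mm ⇒ Susceptible
Vancomycin: 14 mm is in 14–18 mm ⇒ I
Amikacin: 24 mm is ≤ 25 mm ⇒ R
Azithromycin (19 mm) in 18–22 mm ⇒ I
Nafcillin: 4 μg/mL is ≥ 2 μg/mL → resistant

amikacin, nafcillin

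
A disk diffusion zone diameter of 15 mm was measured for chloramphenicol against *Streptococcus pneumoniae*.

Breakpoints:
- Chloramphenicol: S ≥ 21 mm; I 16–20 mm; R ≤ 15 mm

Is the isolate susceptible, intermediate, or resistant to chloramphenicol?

Chloramphenicol (15 mm) ≤ 15 mm — Resistant

Resistant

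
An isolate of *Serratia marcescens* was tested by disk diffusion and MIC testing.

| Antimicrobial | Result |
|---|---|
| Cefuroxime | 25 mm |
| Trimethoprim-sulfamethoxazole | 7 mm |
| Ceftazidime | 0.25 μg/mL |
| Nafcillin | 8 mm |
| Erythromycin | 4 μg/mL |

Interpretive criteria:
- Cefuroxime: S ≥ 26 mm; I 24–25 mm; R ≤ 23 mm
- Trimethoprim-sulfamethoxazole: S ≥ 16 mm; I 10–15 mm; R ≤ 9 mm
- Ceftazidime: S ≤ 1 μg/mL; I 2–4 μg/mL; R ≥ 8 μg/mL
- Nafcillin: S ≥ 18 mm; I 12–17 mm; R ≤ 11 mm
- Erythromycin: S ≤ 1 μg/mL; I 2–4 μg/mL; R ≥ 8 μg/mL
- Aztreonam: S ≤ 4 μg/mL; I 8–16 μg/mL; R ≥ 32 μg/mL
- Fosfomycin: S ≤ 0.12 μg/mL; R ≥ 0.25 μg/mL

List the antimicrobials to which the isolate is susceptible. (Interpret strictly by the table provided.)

ceftazidime

Cefuroxime (25 mm) in 24–25 mm ⇒ Intermediate
Trimethoprim-sulfamethoxazole 7 mm: ≤ 9 mm → Resistant
Ceftazidime (0.25 μg/mL) ≤ 1 μg/mL — Susceptible
Nafcillin: 8 mm is ≤ 11 mm — Resistant
Erythromycin: 4 μg/mL is in 2–4 μg/mL ⇒ Intermediate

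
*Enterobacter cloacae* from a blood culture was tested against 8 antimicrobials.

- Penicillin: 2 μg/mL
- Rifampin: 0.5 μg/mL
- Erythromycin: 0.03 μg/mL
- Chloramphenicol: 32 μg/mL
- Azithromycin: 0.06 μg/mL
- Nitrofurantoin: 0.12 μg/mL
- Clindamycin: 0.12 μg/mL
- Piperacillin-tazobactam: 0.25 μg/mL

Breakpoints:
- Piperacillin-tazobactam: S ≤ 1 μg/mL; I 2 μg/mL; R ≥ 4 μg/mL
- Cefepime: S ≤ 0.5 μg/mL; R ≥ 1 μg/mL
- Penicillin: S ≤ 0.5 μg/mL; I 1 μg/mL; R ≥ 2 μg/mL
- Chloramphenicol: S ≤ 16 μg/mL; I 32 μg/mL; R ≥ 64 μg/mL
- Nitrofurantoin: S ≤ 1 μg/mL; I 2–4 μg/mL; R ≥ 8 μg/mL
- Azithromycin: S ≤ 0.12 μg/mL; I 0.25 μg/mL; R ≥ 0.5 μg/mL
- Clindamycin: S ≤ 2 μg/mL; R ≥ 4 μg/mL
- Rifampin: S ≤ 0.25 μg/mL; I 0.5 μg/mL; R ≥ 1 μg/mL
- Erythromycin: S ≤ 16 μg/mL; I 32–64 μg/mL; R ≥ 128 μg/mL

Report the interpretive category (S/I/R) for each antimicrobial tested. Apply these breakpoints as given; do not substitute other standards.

R, I, S, I, S, S, S, S

Penicillin: 2 μg/mL is ≥ 2 μg/mL ⇒ Resistant
Rifampin 0.5 μg/mL: = 0.5 μg/mL ⇒ Intermediate
Erythromycin (0.03 μg/mL) ≤ 16 μg/mL — Susceptible
Chloramphenicol: 32 μg/mL is = 32 μg/mL → Intermediate
Azithromycin (0.06 μg/mL) ≤ 0.12 μg/mL ⇒ susceptible
Nitrofurantoin 0.12 μg/mL: ≤ 1 μg/mL ⇒ susceptible
Clindamycin (0.12 μg/mL) ≤ 2 μg/mL — Susceptible
Piperacillin-tazobactam (0.25 μg/mL) ≤ 1 μg/mL — Susceptible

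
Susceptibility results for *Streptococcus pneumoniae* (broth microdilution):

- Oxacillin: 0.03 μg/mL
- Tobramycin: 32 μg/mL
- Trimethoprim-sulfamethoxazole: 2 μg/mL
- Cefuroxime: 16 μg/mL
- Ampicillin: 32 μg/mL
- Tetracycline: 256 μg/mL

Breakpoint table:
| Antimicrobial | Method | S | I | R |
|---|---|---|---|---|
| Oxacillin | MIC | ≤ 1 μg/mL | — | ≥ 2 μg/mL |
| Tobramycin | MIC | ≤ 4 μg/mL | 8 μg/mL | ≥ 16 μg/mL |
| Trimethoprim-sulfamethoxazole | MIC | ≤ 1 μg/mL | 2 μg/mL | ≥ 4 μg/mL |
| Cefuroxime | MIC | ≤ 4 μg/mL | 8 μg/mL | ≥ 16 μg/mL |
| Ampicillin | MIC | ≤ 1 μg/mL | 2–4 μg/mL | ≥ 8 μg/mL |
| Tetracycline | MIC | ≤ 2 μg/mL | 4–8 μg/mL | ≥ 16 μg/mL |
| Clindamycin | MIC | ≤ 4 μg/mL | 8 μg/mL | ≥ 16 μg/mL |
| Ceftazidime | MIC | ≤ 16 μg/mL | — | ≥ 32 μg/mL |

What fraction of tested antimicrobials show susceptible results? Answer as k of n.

1 of 6

Oxacillin: 0.03 μg/mL is ≤ 1 μg/mL → S
Tobramycin (32 μg/mL) ≥ 16 μg/mL → R
Trimethoprim-sulfamethoxazole 2 μg/mL: = 2 μg/mL → intermediate
Cefuroxime (16 μg/mL) ≥ 16 μg/mL ⇒ R
Ampicillin 32 μg/mL: ≥ 8 μg/mL → Resistant
Tetracycline (256 μg/mL) ≥ 16 μg/mL ⇒ R
Susceptible: 1/6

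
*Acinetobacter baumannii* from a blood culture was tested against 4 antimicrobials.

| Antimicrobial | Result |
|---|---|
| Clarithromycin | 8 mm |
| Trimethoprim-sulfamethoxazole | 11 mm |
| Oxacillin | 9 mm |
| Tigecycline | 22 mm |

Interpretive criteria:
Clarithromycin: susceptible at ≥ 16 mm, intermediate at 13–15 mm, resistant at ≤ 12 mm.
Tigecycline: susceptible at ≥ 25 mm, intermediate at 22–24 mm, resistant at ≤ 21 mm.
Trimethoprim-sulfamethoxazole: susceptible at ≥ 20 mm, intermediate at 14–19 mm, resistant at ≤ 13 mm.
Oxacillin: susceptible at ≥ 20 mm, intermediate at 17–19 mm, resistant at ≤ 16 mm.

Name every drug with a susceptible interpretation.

Clarithromycin: 8 mm is ≤ 12 mm — resistant
Trimethoprim-sulfamethoxazole (11 mm) ≤ 13 mm → resistant
Oxacillin 9 mm: ≤ 16 mm — resistant
Tigecycline (22 mm) in 22–24 mm — Intermediate

none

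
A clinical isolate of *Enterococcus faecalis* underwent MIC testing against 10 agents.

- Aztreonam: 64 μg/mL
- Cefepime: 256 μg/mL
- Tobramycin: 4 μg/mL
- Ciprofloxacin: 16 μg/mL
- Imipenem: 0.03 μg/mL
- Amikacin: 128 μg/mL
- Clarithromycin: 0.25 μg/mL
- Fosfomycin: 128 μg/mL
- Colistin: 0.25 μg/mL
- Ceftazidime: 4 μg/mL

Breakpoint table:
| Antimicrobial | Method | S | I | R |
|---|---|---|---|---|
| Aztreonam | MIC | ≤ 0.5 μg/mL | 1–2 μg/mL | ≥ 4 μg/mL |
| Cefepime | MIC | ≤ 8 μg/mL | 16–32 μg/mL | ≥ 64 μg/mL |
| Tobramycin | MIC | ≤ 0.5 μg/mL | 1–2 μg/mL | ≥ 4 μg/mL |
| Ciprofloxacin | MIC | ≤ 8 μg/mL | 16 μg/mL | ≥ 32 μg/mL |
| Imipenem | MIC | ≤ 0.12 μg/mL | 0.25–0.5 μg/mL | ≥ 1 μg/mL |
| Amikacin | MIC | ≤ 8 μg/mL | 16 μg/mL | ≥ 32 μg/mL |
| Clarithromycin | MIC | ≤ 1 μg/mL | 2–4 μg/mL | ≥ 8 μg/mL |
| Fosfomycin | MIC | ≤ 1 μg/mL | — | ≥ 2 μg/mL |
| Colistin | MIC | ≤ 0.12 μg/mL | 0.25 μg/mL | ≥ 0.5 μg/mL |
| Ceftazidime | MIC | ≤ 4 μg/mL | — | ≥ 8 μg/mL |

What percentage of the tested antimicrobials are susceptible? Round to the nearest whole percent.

30%

Aztreonam (64 μg/mL) ≥ 4 μg/mL ⇒ resistant
Cefepime 256 μg/mL: ≥ 64 μg/mL — resistant
Tobramycin 4 μg/mL: ≥ 4 μg/mL — R
Ciprofloxacin 16 μg/mL: = 16 μg/mL → I
Imipenem 0.03 μg/mL: ≤ 0.12 μg/mL — susceptible
Amikacin 128 μg/mL: ≥ 32 μg/mL — Resistant
Clarithromycin: 0.25 μg/mL is ≤ 1 μg/mL → S
Fosfomycin (128 μg/mL) ≥ 2 μg/mL → R
Colistin: 0.25 μg/mL is = 0.25 μg/mL — I
Ceftazidime 4 μg/mL: ≤ 4 μg/mL — Susceptible
Susceptible: 3/10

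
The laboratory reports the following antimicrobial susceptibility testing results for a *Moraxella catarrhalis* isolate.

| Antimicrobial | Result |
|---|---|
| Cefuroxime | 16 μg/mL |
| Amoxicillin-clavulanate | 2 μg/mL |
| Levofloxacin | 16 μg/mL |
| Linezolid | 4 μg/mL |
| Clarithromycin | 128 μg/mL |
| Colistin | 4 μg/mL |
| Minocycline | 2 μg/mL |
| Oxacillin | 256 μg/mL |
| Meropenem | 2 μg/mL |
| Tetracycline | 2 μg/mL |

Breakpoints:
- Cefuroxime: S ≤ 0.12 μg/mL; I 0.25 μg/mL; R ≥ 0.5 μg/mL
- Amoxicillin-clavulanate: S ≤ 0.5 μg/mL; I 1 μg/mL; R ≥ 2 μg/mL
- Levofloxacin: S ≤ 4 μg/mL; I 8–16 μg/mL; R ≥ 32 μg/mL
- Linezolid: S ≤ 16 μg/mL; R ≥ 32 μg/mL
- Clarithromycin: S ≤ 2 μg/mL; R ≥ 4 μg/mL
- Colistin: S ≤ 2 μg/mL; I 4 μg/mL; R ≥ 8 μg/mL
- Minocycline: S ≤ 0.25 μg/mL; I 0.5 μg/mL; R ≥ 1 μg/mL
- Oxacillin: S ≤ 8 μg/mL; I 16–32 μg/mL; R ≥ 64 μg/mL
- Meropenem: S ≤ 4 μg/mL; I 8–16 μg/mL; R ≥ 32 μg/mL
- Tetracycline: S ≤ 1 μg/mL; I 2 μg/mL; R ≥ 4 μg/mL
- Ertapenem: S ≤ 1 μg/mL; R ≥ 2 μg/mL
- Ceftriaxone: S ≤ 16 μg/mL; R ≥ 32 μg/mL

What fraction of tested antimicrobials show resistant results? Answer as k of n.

5 of 10

Cefuroxime 16 μg/mL: ≥ 0.5 μg/mL ⇒ R
Amoxicillin-clavulanate (2 μg/mL) ≥ 2 μg/mL — R
Levofloxacin 16 μg/mL: in 8–16 μg/mL — intermediate
Linezolid 4 μg/mL: ≤ 16 μg/mL — S
Clarithromycin (128 μg/mL) ≥ 4 μg/mL — resistant
Colistin (4 μg/mL) = 4 μg/mL — intermediate
Minocycline (2 μg/mL) ≥ 1 μg/mL → Resistant
Oxacillin: 256 μg/mL is ≥ 64 μg/mL — resistant
Meropenem (2 μg/mL) ≤ 4 μg/mL — susceptible
Tetracycline 2 μg/mL: = 2 μg/mL ⇒ Intermediate
Resistant: 5/10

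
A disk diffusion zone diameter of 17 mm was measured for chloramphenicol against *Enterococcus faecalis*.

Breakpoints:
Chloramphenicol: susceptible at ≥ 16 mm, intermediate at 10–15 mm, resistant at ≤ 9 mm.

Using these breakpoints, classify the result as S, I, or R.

S

Chloramphenicol 17 mm: ≥ 16 mm ⇒ S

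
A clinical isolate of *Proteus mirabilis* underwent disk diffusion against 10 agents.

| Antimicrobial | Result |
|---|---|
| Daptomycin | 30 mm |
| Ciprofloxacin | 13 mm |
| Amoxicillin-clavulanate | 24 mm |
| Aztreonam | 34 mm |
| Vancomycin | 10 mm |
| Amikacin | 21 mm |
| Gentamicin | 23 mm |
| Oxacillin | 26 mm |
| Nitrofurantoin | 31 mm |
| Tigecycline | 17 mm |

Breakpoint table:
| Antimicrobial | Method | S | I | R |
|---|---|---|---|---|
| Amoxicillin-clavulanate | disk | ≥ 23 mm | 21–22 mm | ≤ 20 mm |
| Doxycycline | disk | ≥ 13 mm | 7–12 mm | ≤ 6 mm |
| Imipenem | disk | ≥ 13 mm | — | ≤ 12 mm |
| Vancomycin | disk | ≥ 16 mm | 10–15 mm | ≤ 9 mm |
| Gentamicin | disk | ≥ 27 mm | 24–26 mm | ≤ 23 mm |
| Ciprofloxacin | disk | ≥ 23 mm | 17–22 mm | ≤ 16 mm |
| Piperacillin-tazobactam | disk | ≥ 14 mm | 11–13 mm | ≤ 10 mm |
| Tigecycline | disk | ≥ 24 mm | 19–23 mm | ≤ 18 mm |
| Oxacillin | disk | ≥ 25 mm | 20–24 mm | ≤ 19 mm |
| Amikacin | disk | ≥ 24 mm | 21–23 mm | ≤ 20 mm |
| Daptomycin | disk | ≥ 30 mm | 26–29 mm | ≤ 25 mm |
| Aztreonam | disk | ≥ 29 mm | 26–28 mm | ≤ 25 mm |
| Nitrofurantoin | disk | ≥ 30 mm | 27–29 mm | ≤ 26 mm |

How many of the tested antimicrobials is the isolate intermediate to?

2

Daptomycin (30 mm) ≥ 30 mm ⇒ susceptible
Ciprofloxacin (13 mm) ≤ 16 mm — R
Amoxicillin-clavulanate (24 mm) ≥ 23 mm → susceptible
Aztreonam: 34 mm is ≥ 29 mm → susceptible
Vancomycin (10 mm) in 10–15 mm ⇒ I
Amikacin (21 mm) in 21–23 mm → intermediate
Gentamicin 23 mm: ≤ 23 mm ⇒ R
Oxacillin (26 mm) ≥ 25 mm — Susceptible
Nitrofurantoin 31 mm: ≥ 30 mm ⇒ susceptible
Tigecycline: 17 mm is ≤ 18 mm → resistant
Intermediate: 2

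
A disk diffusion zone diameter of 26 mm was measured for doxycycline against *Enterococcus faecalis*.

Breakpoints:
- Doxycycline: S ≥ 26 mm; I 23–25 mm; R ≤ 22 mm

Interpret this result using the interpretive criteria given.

Susceptible

Doxycycline (26 mm) ≥ 26 mm ⇒ S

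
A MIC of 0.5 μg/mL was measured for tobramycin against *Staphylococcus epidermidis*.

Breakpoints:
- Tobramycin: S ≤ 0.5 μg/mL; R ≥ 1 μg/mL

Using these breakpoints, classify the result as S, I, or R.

Tobramycin: 0.5 μg/mL is ≤ 0.5 μg/mL ⇒ Susceptible

S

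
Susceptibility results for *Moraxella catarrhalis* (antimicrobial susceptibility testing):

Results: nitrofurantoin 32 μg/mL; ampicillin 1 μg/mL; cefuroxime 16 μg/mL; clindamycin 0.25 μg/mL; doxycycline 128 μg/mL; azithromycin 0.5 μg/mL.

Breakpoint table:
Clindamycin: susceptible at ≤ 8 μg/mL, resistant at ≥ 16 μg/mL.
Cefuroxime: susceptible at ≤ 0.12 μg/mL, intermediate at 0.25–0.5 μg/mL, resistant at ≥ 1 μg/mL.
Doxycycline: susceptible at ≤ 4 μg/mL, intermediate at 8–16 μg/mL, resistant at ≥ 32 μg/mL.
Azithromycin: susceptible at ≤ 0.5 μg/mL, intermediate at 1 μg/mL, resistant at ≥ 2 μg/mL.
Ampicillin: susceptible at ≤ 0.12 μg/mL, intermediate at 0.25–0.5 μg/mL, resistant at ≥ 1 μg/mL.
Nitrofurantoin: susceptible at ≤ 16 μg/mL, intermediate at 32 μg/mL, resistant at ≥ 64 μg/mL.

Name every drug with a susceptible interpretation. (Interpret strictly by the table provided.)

clindamycin, azithromycin

Nitrofurantoin (32 μg/mL) = 32 μg/mL → I
Ampicillin: 1 μg/mL is ≥ 1 μg/mL → Resistant
Cefuroxime: 16 μg/mL is ≥ 1 μg/mL ⇒ resistant
Clindamycin (0.25 μg/mL) ≤ 8 μg/mL — susceptible
Doxycycline (128 μg/mL) ≥ 32 μg/mL ⇒ resistant
Azithromycin 0.5 μg/mL: ≤ 0.5 μg/mL → S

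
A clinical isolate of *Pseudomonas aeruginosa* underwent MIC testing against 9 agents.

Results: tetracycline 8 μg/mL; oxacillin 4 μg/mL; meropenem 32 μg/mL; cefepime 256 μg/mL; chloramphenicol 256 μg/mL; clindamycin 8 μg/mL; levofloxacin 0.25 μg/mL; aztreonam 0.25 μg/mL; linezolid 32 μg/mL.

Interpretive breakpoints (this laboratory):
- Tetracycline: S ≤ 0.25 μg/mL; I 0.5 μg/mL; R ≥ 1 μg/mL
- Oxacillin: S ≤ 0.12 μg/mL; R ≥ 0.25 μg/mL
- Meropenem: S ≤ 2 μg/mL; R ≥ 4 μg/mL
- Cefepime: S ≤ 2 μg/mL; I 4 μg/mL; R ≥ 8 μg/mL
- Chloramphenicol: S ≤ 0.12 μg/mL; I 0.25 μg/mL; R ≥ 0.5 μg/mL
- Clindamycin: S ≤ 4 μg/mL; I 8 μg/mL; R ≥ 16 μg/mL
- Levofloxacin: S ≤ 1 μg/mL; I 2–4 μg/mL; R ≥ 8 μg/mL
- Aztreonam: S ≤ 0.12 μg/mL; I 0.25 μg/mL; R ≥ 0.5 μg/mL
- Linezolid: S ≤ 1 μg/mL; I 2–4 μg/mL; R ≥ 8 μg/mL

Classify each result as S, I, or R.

R, R, R, R, R, I, S, I, R

Tetracycline 8 μg/mL: ≥ 1 μg/mL → R
Oxacillin: 4 μg/mL is ≥ 0.25 μg/mL → R
Meropenem: 32 μg/mL is ≥ 4 μg/mL ⇒ Resistant
Cefepime 256 μg/mL: ≥ 8 μg/mL → resistant
Chloramphenicol 256 μg/mL: ≥ 0.5 μg/mL ⇒ resistant
Clindamycin: 8 μg/mL is = 8 μg/mL → intermediate
Levofloxacin: 0.25 μg/mL is ≤ 1 μg/mL — S
Aztreonam (0.25 μg/mL) = 0.25 μg/mL ⇒ I
Linezolid 32 μg/mL: ≥ 8 μg/mL → resistant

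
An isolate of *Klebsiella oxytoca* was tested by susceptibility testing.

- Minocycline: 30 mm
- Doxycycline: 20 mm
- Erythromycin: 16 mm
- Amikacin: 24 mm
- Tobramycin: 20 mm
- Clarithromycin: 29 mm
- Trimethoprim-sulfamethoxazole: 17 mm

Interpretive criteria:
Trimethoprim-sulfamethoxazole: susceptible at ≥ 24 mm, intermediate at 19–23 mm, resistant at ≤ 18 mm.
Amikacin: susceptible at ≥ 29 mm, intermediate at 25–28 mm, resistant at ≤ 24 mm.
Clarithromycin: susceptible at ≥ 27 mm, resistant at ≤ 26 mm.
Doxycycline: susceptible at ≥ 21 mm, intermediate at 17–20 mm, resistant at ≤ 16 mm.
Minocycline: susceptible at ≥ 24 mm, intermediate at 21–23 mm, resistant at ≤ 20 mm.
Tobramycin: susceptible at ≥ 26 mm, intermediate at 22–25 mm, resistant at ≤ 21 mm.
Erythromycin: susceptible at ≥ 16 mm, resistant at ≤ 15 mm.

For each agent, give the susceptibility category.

Minocycline (30 mm) ≥ 24 mm ⇒ Susceptible
Doxycycline: 20 mm is in 17–20 mm ⇒ Intermediate
Erythromycin (16 mm) ≥ 16 mm — S
Amikacin: 24 mm is ≤ 24 mm — R
Tobramycin: 20 mm is ≤ 21 mm → R
Clarithromycin: 29 mm is ≥ 27 mm → S
Trimethoprim-sulfamethoxazole (17 mm) ≤ 18 mm → resistant

S, I, S, R, R, S, R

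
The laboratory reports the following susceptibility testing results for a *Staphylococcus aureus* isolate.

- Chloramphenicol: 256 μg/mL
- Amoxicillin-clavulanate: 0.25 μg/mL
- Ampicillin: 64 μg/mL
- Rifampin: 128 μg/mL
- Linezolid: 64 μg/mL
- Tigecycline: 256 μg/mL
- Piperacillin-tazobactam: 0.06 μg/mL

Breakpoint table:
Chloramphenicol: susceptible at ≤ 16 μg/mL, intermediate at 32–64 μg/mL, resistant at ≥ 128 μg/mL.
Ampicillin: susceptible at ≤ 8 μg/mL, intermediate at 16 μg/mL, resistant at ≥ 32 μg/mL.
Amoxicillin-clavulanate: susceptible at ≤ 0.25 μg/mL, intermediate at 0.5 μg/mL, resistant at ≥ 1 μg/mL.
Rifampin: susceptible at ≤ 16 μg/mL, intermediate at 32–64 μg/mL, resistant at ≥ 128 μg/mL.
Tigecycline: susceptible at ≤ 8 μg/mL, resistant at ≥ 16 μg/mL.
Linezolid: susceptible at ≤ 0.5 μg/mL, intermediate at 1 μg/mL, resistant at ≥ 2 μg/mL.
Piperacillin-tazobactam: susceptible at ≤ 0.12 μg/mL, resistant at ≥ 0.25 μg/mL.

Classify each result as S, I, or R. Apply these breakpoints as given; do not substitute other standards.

R, S, R, R, R, R, S

Chloramphenicol (256 μg/mL) ≥ 128 μg/mL — resistant
Amoxicillin-clavulanate: 0.25 μg/mL is ≤ 0.25 μg/mL — S
Ampicillin: 64 μg/mL is ≥ 32 μg/mL — Resistant
Rifampin 128 μg/mL: ≥ 128 μg/mL ⇒ R
Linezolid (64 μg/mL) ≥ 2 μg/mL → Resistant
Tigecycline (256 μg/mL) ≥ 16 μg/mL ⇒ Resistant
Piperacillin-tazobactam (0.06 μg/mL) ≤ 0.12 μg/mL — Susceptible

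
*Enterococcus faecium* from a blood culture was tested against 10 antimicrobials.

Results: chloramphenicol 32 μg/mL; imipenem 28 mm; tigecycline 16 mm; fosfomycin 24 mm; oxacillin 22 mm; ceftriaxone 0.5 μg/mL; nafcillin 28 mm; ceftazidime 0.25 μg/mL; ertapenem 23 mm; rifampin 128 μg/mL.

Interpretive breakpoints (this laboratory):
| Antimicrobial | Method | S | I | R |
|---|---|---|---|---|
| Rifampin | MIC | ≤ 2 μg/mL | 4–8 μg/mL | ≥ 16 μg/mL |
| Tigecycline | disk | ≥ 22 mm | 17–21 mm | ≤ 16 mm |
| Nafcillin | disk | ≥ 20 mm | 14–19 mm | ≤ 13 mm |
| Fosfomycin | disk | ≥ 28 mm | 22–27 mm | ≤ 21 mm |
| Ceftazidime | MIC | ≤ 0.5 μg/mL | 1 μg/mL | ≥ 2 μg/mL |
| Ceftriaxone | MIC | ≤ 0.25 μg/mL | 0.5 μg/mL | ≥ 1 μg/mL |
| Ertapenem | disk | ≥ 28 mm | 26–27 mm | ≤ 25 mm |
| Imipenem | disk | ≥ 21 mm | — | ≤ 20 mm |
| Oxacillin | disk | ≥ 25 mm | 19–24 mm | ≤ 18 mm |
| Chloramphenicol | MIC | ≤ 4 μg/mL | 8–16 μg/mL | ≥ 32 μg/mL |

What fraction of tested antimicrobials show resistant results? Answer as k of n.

4 of 10

Chloramphenicol (32 μg/mL) ≥ 32 μg/mL → Resistant
Imipenem (28 mm) ≥ 21 mm → S
Tigecycline 16 mm: ≤ 16 mm ⇒ Resistant
Fosfomycin (24 mm) in 22–27 mm — I
Oxacillin 22 mm: in 19–24 mm ⇒ Intermediate
Ceftriaxone (0.5 μg/mL) = 0.5 μg/mL — intermediate
Nafcillin: 28 mm is ≥ 20 mm — S
Ceftazidime 0.25 μg/mL: ≤ 0.5 μg/mL — Susceptible
Ertapenem: 23 mm is ≤ 25 mm → Resistant
Rifampin (128 μg/mL) ≥ 16 μg/mL ⇒ Resistant
Resistant: 4/10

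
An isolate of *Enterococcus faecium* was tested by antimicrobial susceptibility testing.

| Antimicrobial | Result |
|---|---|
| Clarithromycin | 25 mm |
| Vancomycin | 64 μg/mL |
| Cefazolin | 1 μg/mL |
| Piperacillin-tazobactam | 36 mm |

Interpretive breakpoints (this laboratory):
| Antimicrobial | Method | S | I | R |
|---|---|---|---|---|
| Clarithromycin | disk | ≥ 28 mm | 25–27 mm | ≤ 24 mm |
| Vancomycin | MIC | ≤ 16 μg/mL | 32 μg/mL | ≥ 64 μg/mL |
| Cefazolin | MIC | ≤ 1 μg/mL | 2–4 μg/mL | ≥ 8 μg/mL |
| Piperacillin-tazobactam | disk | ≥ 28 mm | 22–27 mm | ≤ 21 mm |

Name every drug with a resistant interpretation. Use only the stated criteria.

vancomycin

Clarithromycin 25 mm: in 25–27 mm → Intermediate
Vancomycin 64 μg/mL: ≥ 64 μg/mL — resistant
Cefazolin 1 μg/mL: ≤ 1 μg/mL — Susceptible
Piperacillin-tazobactam 36 mm: ≥ 28 mm ⇒ Susceptible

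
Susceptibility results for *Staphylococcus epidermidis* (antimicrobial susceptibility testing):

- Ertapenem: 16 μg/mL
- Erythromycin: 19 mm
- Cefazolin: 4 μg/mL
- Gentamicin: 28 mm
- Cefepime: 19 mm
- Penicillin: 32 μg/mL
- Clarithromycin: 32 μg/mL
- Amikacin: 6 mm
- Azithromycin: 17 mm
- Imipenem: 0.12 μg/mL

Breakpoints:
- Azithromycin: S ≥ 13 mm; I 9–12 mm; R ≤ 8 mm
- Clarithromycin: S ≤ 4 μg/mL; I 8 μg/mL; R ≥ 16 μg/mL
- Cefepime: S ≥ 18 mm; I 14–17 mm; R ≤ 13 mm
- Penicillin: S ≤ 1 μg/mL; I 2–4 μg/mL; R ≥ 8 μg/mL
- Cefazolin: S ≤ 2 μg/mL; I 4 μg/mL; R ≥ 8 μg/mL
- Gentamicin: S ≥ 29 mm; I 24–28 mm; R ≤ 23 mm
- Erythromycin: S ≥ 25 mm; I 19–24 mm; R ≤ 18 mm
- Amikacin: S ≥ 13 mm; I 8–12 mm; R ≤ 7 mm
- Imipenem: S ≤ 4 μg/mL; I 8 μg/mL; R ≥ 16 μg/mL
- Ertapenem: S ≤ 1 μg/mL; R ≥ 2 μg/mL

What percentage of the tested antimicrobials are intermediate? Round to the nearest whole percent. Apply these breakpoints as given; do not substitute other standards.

Ertapenem: 16 μg/mL is ≥ 2 μg/mL → Resistant
Erythromycin: 19 mm is in 19–24 mm — I
Cefazolin (4 μg/mL) = 4 μg/mL ⇒ I
Gentamicin (28 mm) in 24–28 mm → intermediate
Cefepime 19 mm: ≥ 18 mm ⇒ S
Penicillin: 32 μg/mL is ≥ 8 μg/mL ⇒ resistant
Clarithromycin (32 μg/mL) ≥ 16 μg/mL — Resistant
Amikacin: 6 mm is ≤ 7 mm — R
Azithromycin (17 mm) ≥ 13 mm — Susceptible
Imipenem: 0.12 μg/mL is ≤ 4 μg/mL → S
Intermediate: 3/10

30%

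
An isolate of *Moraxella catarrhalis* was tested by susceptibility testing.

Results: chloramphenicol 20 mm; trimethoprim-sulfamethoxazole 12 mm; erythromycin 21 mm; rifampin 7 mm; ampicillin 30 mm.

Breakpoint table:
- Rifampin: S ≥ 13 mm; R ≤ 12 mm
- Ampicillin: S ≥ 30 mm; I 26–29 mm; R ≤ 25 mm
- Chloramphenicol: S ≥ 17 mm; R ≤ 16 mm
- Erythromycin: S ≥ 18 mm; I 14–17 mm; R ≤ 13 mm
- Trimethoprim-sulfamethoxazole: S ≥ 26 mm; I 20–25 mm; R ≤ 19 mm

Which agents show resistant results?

Chloramphenicol (20 mm) ≥ 17 mm — Susceptible
Trimethoprim-sulfamethoxazole: 12 mm is ≤ 19 mm — R
Erythromycin (21 mm) ≥ 18 mm — Susceptible
Rifampin 7 mm: ≤ 12 mm ⇒ resistant
Ampicillin: 30 mm is ≥ 30 mm — Susceptible

trimethoprim-sulfamethoxazole, rifampin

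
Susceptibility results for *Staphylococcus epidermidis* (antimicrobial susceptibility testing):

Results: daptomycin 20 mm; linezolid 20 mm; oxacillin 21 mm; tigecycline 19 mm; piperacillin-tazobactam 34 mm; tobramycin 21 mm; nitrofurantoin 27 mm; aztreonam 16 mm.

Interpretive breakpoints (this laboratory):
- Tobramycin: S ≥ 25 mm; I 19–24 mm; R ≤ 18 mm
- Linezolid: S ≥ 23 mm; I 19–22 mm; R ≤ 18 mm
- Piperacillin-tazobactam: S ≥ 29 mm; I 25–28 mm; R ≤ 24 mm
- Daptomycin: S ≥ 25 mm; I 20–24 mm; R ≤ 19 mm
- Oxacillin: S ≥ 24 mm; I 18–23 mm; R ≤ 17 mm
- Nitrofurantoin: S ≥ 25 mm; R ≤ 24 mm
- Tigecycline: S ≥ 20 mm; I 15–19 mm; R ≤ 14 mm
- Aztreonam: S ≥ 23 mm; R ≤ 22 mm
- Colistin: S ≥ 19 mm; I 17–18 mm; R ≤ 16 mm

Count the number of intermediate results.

5

Daptomycin: 20 mm is in 20–24 mm ⇒ Intermediate
Linezolid (20 mm) in 19–22 mm ⇒ intermediate
Oxacillin: 21 mm is in 18–23 mm → intermediate
Tigecycline: 19 mm is in 15–19 mm ⇒ intermediate
Piperacillin-tazobactam (34 mm) ≥ 29 mm → Susceptible
Tobramycin: 21 mm is in 19–24 mm → intermediate
Nitrofurantoin 27 mm: ≥ 25 mm → susceptible
Aztreonam 16 mm: ≤ 22 mm → resistant
Intermediate: 5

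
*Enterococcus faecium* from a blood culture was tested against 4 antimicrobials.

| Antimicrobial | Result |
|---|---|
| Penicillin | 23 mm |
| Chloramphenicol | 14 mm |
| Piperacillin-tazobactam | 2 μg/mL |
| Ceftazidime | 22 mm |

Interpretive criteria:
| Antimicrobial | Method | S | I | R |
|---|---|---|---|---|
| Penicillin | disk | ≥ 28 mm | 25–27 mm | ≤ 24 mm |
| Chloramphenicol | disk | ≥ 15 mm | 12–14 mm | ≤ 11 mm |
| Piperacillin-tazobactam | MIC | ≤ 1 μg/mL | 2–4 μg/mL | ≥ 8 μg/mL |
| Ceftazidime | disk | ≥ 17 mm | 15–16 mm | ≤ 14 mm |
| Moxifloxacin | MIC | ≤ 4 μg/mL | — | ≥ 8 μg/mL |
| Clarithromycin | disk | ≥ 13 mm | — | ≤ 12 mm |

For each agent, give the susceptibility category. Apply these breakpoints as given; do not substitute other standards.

Penicillin (23 mm) ≤ 24 mm ⇒ Resistant
Chloramphenicol 14 mm: in 12–14 mm → Intermediate
Piperacillin-tazobactam (2 μg/mL) in 2–4 μg/mL ⇒ intermediate
Ceftazidime: 22 mm is ≥ 17 mm — susceptible

R, I, I, S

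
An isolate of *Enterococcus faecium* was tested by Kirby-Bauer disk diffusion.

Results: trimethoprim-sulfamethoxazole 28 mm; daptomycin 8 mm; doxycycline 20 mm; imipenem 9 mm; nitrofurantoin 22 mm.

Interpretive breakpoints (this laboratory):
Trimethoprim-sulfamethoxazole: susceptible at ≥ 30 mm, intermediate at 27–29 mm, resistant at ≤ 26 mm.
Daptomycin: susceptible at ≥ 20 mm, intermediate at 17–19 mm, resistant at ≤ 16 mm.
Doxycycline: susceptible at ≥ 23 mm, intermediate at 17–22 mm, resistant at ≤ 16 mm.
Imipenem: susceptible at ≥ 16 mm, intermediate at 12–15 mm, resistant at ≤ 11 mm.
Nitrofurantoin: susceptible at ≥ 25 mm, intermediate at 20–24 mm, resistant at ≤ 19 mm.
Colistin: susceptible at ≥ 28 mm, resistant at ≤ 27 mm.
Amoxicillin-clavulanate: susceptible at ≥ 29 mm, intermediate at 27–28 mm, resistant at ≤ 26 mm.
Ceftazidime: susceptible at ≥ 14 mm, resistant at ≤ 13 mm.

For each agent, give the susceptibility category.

Trimethoprim-sulfamethoxazole: 28 mm is in 27–29 mm → intermediate
Daptomycin (8 mm) ≤ 16 mm ⇒ Resistant
Doxycycline 20 mm: in 17–22 mm → intermediate
Imipenem: 9 mm is ≤ 11 mm — R
Nitrofurantoin 22 mm: in 20–24 mm ⇒ I

I, R, I, R, I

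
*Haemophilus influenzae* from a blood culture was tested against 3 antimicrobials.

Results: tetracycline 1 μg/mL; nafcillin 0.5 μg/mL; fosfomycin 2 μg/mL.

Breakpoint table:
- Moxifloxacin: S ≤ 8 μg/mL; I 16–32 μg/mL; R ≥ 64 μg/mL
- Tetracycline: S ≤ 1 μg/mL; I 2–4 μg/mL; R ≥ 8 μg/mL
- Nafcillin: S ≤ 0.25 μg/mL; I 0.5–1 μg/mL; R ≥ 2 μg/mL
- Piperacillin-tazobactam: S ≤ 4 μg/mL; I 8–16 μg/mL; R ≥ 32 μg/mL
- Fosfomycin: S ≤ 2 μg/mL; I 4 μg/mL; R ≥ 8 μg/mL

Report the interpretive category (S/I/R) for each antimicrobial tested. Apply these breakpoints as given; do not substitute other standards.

S, I, S

Tetracycline: 1 μg/mL is ≤ 1 μg/mL → S
Nafcillin: 0.5 μg/mL is in 0.5–1 μg/mL → I
Fosfomycin: 2 μg/mL is ≤ 2 μg/mL → Susceptible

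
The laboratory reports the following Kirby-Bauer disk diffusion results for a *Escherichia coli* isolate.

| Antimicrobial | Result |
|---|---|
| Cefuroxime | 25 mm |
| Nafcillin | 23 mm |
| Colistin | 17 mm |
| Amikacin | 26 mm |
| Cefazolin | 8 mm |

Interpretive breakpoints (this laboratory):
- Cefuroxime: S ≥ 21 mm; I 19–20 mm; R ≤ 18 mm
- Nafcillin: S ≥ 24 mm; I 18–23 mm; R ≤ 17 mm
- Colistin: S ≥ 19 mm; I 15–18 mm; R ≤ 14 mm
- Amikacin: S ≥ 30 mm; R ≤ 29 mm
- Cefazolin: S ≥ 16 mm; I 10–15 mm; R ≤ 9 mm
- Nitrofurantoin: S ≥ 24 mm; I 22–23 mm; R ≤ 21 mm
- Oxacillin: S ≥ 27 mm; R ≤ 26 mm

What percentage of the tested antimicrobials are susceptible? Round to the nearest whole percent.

20%

Cefuroxime: 25 mm is ≥ 21 mm ⇒ S
Nafcillin 23 mm: in 18–23 mm — I
Colistin (17 mm) in 15–18 mm → Intermediate
Amikacin: 26 mm is ≤ 29 mm → R
Cefazolin: 8 mm is ≤ 9 mm — Resistant
Susceptible: 1/5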